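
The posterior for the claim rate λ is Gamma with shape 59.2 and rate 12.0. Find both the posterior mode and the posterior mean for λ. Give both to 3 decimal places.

Mode = (α−1)/β = 58.2/12.0 = 4.850.
Mean = α/β = 59.2/12.0 = 4.933.
The posterior is right-skewed, so the mean exceeds the mode.

λ_MAP = 4.850, E[λ|data] = 4.933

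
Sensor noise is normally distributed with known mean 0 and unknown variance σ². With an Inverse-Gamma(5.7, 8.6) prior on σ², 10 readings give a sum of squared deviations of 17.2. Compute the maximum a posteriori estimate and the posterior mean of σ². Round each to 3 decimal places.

Posterior: Inverse-Gamma(shape = 5.7+10/2 = 10.7, scale = 8.6+17.2/2 = 17.2).
Mode = β/(α+1) = 17.2/11.7 = 1.470.
Mean = β/(α−1) = 17.2/9.7 = 1.773.

maximum a posteriori estimate = 1.470, posterior mean = 1.773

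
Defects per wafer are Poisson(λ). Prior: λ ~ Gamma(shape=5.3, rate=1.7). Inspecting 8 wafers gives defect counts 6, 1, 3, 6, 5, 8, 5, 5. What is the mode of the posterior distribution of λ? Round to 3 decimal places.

Σ counts = 39. Posterior: Gamma(shape = 5.3+39 = 44.3, rate = 1.7+8 = 9.7).
Mode = (α−1)/β = 43.3/9.7 = 4.464.
Mean = α/β = 44.3/9.7 = 4.567.
This is the posterior mode — the MAP estimate.

4.464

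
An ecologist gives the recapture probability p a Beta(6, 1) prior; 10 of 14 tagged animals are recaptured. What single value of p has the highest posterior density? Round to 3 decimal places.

0.789

Posterior: Beta(6+10, 1+4) = Beta(16, 5).
Mode = (16−1)/(16+5−2) = 15/19 = 0.789.
Mean = 16/(16+5) = 16/21 = 0.762.
This is the posterior mode — the MAP estimate.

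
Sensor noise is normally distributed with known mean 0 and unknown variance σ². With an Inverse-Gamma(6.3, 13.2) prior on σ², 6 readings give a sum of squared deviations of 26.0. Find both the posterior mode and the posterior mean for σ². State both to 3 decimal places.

MAP: 2.544. Posterior mean: 3.157.

Posterior: Inverse-Gamma(shape = 6.3+6/2 = 9.3, scale = 13.2+26.0/2 = 26.2).
Mode = β/(α+1) = 26.2/10.3 = 2.544.
Mean = β/(α−1) = 26.2/8.3 = 3.157.
The mean is pulled above the mode by the posterior's right skew.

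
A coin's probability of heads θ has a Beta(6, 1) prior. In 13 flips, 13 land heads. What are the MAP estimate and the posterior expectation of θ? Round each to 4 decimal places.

MAP = 1.0000, posterior mean = 0.9500

Posterior: Beta(6+13, 1+0) = Beta(19, 1).
Since β = 1 ≤ 1 and α > 1, the Beta density is monotone increasing on [0,1]; the mode is at 1.
Mean = 19/(19+1) = 0.9500.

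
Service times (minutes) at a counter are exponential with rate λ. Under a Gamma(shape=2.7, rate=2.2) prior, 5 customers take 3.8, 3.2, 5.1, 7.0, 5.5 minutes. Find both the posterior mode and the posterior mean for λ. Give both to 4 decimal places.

posterior mode = 0.2500, posterior mean = 0.2873

Σ times = 24.6. Posterior: Gamma(shape = 2.7+5 = 7.7, rate = 2.2+24.6 = 26.8).
Mode = (α−1)/β = 6.7/26.8 = 0.2500.
Mean = α/β = 7.7/26.8 = 0.2873.
Right-skewed posterior ⇒ mode < mean.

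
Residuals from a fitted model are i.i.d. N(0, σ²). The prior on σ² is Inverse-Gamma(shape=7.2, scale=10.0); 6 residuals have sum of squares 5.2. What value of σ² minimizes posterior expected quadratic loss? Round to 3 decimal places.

Posterior: Inverse-Gamma(shape = 7.2+6/2 = 10.2, scale = 10.0+5.2/2 = 12.6).
Mode = β/(α+1) = 12.6/11.2 = 1.125.
Mean = β/(α−1) = 12.6/9.2 = 1.370.
Quadratic loss ⇒ the optimal estimator is the posterior mean.

1.370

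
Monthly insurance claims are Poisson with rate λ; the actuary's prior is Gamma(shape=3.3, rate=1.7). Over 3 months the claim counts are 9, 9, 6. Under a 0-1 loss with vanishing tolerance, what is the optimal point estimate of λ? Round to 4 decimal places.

5.5957

Σ counts = 24. Posterior: Gamma(shape = 3.3+24 = 27.3, rate = 1.7+3 = 4.7).
Mode = (α−1)/β = 26.3/4.7 = 5.5957.
Mean = α/β = 27.3/4.7 = 5.8085.
This is the posterior mode — the MAP estimate.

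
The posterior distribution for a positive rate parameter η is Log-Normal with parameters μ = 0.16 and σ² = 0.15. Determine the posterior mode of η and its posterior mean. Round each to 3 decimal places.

Mode = exp(μ − σ²) = exp(0.01) = 1.010.
Mean = exp(μ + σ²/2) = exp(0.235) = 1.265.
Right-skewed posterior ⇒ mode < mean.

posterior mode = 1.010, posterior mean = 1.265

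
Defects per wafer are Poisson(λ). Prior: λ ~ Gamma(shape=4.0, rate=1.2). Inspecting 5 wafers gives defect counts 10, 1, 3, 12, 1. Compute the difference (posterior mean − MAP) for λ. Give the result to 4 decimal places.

Σ counts = 27. Posterior: Gamma(shape = 4.0+27 = 31.0, rate = 1.2+5 = 6.2).
Mode = (α−1)/β = 30.0/6.2 = 4.8387.
Mean = α/β = 31.0/6.2 = 5.0000.
Difference = 5.0000 − 4.8387 = 0.1613.
The mean is pulled above the mode by the posterior's right skew.

0.1613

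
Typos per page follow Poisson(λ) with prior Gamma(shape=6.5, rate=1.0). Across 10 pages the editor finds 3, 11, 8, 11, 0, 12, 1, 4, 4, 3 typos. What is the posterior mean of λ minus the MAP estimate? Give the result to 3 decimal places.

0.091

Σ counts = 57. Posterior: Gamma(shape = 6.5+57 = 63.5, rate = 1.0+10 = 11.0).
Mode = (α−1)/β = 62.5/11.0 = 5.682.
Mean = α/β = 63.5/11.0 = 5.773.
Difference = 5.773 − 5.682 = 0.091.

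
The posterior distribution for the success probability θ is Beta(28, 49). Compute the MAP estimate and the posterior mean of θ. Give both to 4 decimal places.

MAP = 0.3600; posterior mean = 0.3636

Mode = (28−1)/(28+49−2) = 27/75 = 0.3600.
Mean = 28/(28+49) = 28/77 = 0.3636.
Mean > mode: the posterior has a right tail.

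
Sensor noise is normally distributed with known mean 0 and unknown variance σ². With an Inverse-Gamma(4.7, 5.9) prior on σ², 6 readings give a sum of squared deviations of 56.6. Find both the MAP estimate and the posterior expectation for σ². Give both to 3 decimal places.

Posterior: Inverse-Gamma(shape = 4.7+6/2 = 7.7, scale = 5.9+56.6/2 = 34.2).
Mode = β/(α+1) = 34.2/8.7 = 3.931.
Mean = β/(α−1) = 34.2/6.7 = 5.104.
The posterior is right-skewed, so the mean exceeds the mode.

MAP = 3.931; posterior mean = 5.104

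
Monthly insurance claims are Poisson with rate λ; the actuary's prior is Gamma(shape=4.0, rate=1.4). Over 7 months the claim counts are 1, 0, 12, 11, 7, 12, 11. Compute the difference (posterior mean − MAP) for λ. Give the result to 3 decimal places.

Σ counts = 54. Posterior: Gamma(shape = 4.0+54 = 58.0, rate = 1.4+7 = 8.4).
Mode = (α−1)/β = 57.0/8.4 = 6.786.
Mean = α/β = 58.0/8.4 = 6.905.
Difference = 6.905 − 6.786 = 0.119.

0.119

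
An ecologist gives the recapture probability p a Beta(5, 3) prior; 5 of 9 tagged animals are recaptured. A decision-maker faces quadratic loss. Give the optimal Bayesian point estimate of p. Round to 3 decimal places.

0.588

Posterior: Beta(5+5, 3+4) = Beta(10, 7).
Mode = (10−1)/(10+7−2) = 9/15 = 0.600.
Mean = 10/(10+7) = 10/17 = 0.588.
Quadratic loss ⇒ the optimal estimator is the posterior mean.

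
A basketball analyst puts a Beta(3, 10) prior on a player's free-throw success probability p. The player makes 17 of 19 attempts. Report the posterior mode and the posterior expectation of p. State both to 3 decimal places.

Posterior: Beta(3+17, 10+2) = Beta(20, 12).
Mode = (20−1)/(20+12−2) = 19/30 = 0.633.
Mean = 20/(20+12) = 20/32 = 0.625.

MAP = 0.633, posterior mean = 0.625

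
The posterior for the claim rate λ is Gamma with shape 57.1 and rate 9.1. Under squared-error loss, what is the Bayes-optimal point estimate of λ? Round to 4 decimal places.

Mode = (α−1)/β = 56.1/9.1 = 6.1648.
Mean = α/β = 57.1/9.1 = 6.2747.
Squared-error loss ⇒ the optimal estimator is the posterior mean.

6.2747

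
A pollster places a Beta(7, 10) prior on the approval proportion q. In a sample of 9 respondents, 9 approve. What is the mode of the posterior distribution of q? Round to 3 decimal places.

Posterior: Beta(7+9, 10+0) = Beta(16, 10).
Mode = (16−1)/(16+10−2) = 15/24 = 0.625.
Mean = 16/(16+10) = 16/26 = 0.615.
This is the posterior mode — the MAP estimate.

0.625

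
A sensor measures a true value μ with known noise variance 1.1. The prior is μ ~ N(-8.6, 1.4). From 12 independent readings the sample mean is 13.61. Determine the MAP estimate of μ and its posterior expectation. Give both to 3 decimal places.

Posterior for μ is Normal. Precision-weighted mean: (1/1.4·-8.6 + 12/1.1·13.61) / (1/1.4 + 12/1.1) = 12.245.
A Normal posterior is symmetric, so mode = mean.

MAP: 12.245. Posterior mean: 12.245.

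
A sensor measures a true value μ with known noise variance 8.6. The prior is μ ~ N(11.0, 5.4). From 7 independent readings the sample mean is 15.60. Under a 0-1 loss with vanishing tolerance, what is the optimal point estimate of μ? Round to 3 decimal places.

Posterior for μ is Normal. Precision-weighted mean: (1/5.4·11.0 + 7/8.6·15.60) / (1/5.4 + 7/8.6) = 14.747.
A Normal posterior is symmetric, so mode = mean.
This is the posterior mode — the MAP estimate.

14.747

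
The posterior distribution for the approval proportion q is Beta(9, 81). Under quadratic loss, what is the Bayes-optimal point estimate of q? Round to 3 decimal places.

Mode = (9−1)/(9+81−2) = 8/88 = 0.091.
Mean = 9/(9+81) = 9/90 = 0.100.
Quadratic loss ⇒ the optimal estimator is the posterior mean.

0.100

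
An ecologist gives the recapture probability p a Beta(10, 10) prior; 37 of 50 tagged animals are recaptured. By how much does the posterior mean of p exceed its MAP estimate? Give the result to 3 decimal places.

Posterior: Beta(10+37, 10+13) = Beta(47, 23).
Mode = (47−1)/(47+23−2) = 46/68 = 0.676.
Mean = 47/(47+23) = 47/70 = 0.671.
Difference = 0.671 − 0.676 = -0.005.
The posterior is left-skewed, so the mode exceeds the mean.

-0.005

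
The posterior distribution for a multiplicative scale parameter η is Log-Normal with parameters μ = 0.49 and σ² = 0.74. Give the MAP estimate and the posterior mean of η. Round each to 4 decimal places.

MAP = 0.7788; posterior mean = 2.3632

Mode = exp(μ − σ²) = exp(-0.25) = 0.7788.
Mean = exp(μ + σ²/2) = exp(0.860) = 2.3632.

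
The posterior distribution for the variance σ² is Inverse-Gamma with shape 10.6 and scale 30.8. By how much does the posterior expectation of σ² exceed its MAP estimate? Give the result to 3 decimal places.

Mode = β/(α+1) = 30.8/11.6 = 2.655.
Mean = β/(α−1) = 30.8/9.6 = 3.208.
Difference = 3.208 − 2.655 = 0.553.
Right-skewed posterior ⇒ mode < mean.

0.553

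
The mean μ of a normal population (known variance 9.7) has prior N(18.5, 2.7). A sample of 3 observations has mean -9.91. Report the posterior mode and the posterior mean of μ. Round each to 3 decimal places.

Posterior for μ is Normal. Precision-weighted mean: (1/2.7·18.5 + 3/9.7·-9.91) / (1/2.7 + 3/9.7) = 5.572.
A Normal posterior is symmetric, so mode = mean.

MAP: 5.572. Posterior mean: 5.572.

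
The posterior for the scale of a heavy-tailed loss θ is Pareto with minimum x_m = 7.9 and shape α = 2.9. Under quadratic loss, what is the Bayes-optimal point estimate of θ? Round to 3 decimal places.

The Pareto density is strictly decreasing on [x_m, ∞), so the mode is x_m = 7.900.
Mean = α·x_m/(α−1) = 2.9·7.9/1.9 = 12.058.
Quadratic loss ⇒ the optimal estimator is the posterior mean.

12.058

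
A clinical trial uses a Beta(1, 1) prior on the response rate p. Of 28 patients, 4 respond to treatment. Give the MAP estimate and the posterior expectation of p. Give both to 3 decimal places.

Posterior: Beta(1+4, 1+24) = Beta(5, 25).
Mode = (5−1)/(5+25−2) = 4/28 = 0.143.
With a flat prior the MAP equals the MLE, 4/28.
Mean = 5/(5+25) = 5/30 = 0.167.
The mean is pulled above the mode by the posterior's right skew.

p_MAP = 0.143, E[p|data] = 0.167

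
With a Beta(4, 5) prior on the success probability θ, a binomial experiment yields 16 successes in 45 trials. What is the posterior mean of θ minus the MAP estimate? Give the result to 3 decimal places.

0.005

Posterior: Beta(4+16, 5+29) = Beta(20, 34).
Mode = (20−1)/(20+34−2) = 19/52 = 0.365.
Mean = 20/(20+34) = 20/54 = 0.370.
Difference = 0.370 − 0.365 = 0.005.
The mean is pulled above the mode by the posterior's right skew.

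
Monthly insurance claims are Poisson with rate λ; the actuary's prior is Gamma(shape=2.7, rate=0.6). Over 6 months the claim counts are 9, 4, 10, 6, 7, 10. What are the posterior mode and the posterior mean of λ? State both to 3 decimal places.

Σ counts = 46. Posterior: Gamma(shape = 2.7+46 = 48.7, rate = 0.6+6 = 6.6).
Mode = (α−1)/β = 47.7/6.6 = 7.227.
Mean = α/β = 48.7/6.6 = 7.379.
Mean > mode: the posterior has a right tail.

MAP: 7.227. Posterior mean: 7.379.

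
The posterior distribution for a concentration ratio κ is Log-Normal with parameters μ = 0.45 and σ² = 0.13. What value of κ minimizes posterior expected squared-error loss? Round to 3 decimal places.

1.674

Mode = exp(μ − σ²) = exp(0.32) = 1.377.
Mean = exp(μ + σ²/2) = exp(0.515) = 1.674.
Squared-error loss ⇒ the optimal estimator is the posterior mean.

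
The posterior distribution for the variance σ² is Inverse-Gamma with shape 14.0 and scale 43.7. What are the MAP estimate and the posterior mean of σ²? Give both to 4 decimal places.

Mode = β/(α+1) = 43.7/15.0 = 2.9133.
Mean = β/(α−1) = 43.7/13.0 = 3.3615.

MAP: 2.9133. Posterior mean: 3.3615.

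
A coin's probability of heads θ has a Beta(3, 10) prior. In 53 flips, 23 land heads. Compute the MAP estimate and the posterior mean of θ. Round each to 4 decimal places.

MAP estimate = 0.3906, posterior mean = 0.3939

Posterior: Beta(3+23, 10+30) = Beta(26, 40).
Mode = (26−1)/(26+40−2) = 25/64 = 0.3906.
Mean = 26/(26+40) = 26/66 = 0.3939.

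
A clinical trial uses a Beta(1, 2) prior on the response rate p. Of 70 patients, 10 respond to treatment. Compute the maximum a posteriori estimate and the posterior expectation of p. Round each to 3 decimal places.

Posterior: Beta(1+10, 2+60) = Beta(11, 62).
Mode = (11−1)/(11+62−2) = 10/71 = 0.141.
Mean = 11/(11+62) = 11/73 = 0.151.
Mean > mode: the posterior has a right tail.

MAP: 0.141. Posterior mean: 0.151.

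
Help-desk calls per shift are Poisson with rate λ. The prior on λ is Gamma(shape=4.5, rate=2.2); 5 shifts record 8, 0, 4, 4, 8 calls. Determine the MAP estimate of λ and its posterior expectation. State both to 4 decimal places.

MAP = 3.8194, posterior mean = 3.9583

Σ counts = 24. Posterior: Gamma(shape = 4.5+24 = 28.5, rate = 2.2+5 = 7.2).
Mode = (α−1)/β = 27.5/7.2 = 3.8194.
Mean = α/β = 28.5/7.2 = 3.9583.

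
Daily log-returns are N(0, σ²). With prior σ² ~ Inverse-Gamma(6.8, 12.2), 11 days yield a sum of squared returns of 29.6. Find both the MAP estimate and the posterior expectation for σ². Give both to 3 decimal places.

MAP estimate = 2.030, posterior expectation = 2.389

Posterior: Inverse-Gamma(shape = 6.8+11/2 = 12.3, scale = 12.2+29.6/2 = 27.0).
Mode = β/(α+1) = 27.0/13.3 = 2.030.
Mean = β/(α−1) = 27.0/11.3 = 2.389.
The posterior is right-skewed, so the mean exceeds the mode.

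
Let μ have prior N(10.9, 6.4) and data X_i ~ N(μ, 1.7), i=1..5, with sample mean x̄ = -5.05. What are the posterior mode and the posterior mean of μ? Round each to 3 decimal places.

MAP = -4.245; posterior mean = -4.245

Posterior for μ is Normal. Precision-weighted mean: (1/6.4·10.9 + 5/1.7·-5.05) / (1/6.4 + 5/1.7) = -4.245.
A Normal posterior is symmetric, so mode = mean.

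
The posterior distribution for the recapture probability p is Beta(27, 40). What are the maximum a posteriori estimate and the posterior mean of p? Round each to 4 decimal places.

Mode = (27−1)/(27+40−2) = 26/65 = 0.4000.
Mean = 27/(27+40) = 27/67 = 0.4030.
Mean > mode: the posterior has a right tail.

MAP: 0.4000. Posterior mean: 0.4030.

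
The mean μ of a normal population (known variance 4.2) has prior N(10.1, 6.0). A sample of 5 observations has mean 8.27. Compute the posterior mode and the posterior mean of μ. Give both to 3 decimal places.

Posterior for μ is Normal. Precision-weighted mean: (1/6.0·10.1 + 5/4.2·8.27) / (1/6.0 + 5/4.2) = 8.495.
A Normal posterior is symmetric, so mode = mean.

μ_MAP = 8.495, E[μ|data] = 8.495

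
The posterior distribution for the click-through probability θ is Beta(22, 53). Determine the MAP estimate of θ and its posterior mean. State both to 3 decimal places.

Mode = (22−1)/(22+53−2) = 21/73 = 0.288.
Mean = 22/(22+53) = 22/75 = 0.293.
The posterior is right-skewed, so the mean exceeds the mode.

θ_MAP = 0.288, E[θ|data] = 0.293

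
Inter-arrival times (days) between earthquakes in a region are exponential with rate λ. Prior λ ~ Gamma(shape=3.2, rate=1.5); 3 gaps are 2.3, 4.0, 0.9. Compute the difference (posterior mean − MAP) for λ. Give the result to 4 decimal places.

0.1149

Σ times = 7.2. Posterior: Gamma(shape = 3.2+3 = 6.2, rate = 1.5+7.2 = 8.7).
Mode = (α−1)/β = 5.2/8.7 = 0.5977.
Mean = α/β = 6.2/8.7 = 0.7126.
Difference = 0.7126 − 0.5977 = 0.1149.
The mean is pulled above the mode by the posterior's right skew.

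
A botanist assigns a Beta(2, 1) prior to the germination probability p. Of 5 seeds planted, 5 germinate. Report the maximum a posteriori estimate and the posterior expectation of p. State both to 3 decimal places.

p_MAP = 1.000, E[p|data] = 0.875

Posterior: Beta(2+5, 1+0) = Beta(7, 1).
Since β = 1 ≤ 1 and α > 1, the Beta density is monotone increasing on [0,1]; the mode is at 1.
Mean = 7/(7+1) = 0.875.
The posterior is left-skewed, so the mode exceeds the mean.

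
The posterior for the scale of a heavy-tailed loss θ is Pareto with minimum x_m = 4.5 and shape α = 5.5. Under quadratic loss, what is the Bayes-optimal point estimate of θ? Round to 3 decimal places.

5.500

The Pareto density is strictly decreasing on [x_m, ∞), so the mode is x_m = 4.500.
Mean = α·x_m/(α−1) = 5.5·4.5/4.5 = 5.500.
Quadratic loss ⇒ the optimal estimator is the posterior mean.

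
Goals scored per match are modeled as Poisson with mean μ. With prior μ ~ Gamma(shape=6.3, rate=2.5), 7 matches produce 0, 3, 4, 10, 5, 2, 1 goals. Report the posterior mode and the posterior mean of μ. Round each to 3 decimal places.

MAP: 3.189. Posterior mean: 3.295.

Σ counts = 25. Posterior: Gamma(shape = 6.3+25 = 31.3, rate = 2.5+7 = 9.5).
Mode = (α−1)/β = 30.3/9.5 = 3.189.
Mean = α/β = 31.3/9.5 = 3.295.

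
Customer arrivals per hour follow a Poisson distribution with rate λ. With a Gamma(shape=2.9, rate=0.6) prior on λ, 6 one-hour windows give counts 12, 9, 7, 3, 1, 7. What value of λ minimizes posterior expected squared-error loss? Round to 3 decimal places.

Σ counts = 39. Posterior: Gamma(shape = 2.9+39 = 41.9, rate = 0.6+6 = 6.6).
Mode = (α−1)/β = 40.9/6.6 = 6.197.
Mean = α/β = 41.9/6.6 = 6.348.
Squared-error loss ⇒ the optimal estimator is the posterior mean.

6.348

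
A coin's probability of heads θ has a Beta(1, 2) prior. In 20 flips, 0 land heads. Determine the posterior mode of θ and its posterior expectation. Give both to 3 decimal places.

MAP: 0.000. Posterior mean: 0.043.

Posterior: Beta(1+0, 2+20) = Beta(1, 22).
Since α = 1 ≤ 1 and β > 1, the Beta density is monotone decreasing on [0,1]; the mode is at 0.
Mean = 1/(1+22) = 0.043.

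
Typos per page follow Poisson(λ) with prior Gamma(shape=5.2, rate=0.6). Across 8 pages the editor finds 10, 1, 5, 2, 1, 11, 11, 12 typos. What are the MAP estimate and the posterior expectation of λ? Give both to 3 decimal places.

MAP estimate = 6.651, posterior expectation = 6.767

Σ counts = 53. Posterior: Gamma(shape = 5.2+53 = 58.2, rate = 0.6+8 = 8.6).
Mode = (α−1)/β = 57.2/8.6 = 6.651.
Mean = α/β = 58.2/8.6 = 6.767.
Mean > mode: the posterior has a right tail.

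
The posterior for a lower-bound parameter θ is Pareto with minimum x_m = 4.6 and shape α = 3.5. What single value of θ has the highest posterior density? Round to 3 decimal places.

The Pareto density is strictly decreasing on [x_m, ∞), so the mode is x_m = 4.600.
Mean = α·x_m/(α−1) = 3.5·4.6/2.5 = 6.440.
This is the posterior mode — the MAP estimate.

4.600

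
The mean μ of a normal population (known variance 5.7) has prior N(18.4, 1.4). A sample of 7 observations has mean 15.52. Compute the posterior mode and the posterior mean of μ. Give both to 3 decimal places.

MAP = 16.579, posterior mean = 16.579

Posterior for μ is Normal. Precision-weighted mean: (1/1.4·18.4 + 7/5.7·15.52) / (1/1.4 + 7/5.7) = 16.579.
A Normal posterior is symmetric, so mode = mean.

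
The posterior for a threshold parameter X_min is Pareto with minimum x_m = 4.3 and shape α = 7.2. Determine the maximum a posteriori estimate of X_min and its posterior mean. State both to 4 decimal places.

The Pareto density is strictly decreasing on [x_m, ∞), so the mode is x_m = 4.3000.
Mean = α·x_m/(α−1) = 7.2·4.3/6.2 = 4.9935.

maximum a posteriori estimate = 4.3000, posterior mean = 4.9935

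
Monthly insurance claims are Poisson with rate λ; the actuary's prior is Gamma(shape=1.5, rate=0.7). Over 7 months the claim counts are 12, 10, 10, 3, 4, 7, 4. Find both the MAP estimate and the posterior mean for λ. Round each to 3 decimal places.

MAP: 6.558. Posterior mean: 6.688.

Σ counts = 50. Posterior: Gamma(shape = 1.5+50 = 51.5, rate = 0.7+7 = 7.7).
Mode = (α−1)/β = 50.5/7.7 = 6.558.
Mean = α/β = 51.5/7.7 = 6.688.
The mean is pulled above the mode by the posterior's right skew.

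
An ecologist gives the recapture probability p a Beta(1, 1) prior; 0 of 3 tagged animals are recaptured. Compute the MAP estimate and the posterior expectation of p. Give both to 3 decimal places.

MAP estimate = 0.000, posterior expectation = 0.200

Posterior: Beta(1+0, 1+3) = Beta(1, 4).
Since α = 1 ≤ 1 and β > 1, the Beta density is monotone decreasing on [0,1]; the mode is at 0.
Mean = 1/(1+4) = 0.200.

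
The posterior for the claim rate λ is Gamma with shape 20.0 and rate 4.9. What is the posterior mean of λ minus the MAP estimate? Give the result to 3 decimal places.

0.204

Mode = (α−1)/β = 19.0/4.9 = 3.878.
Mean = α/β = 20.0/4.9 = 4.082.
Difference = 4.082 − 3.878 = 0.204.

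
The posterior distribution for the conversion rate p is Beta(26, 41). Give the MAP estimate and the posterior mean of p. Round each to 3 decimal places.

MAP estimate = 0.385, posterior mean = 0.388

Mode = (26−1)/(26+41−2) = 25/65 = 0.385.
Mean = 26/(26+41) = 26/67 = 0.388.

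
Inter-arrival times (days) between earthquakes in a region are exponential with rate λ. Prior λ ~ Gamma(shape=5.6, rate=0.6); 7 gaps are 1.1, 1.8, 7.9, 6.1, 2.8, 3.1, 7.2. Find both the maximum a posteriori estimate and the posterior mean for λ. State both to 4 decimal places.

Σ times = 30.0. Posterior: Gamma(shape = 5.6+7 = 12.6, rate = 0.6+30.0 = 30.6).
Mode = (α−1)/β = 11.6/30.6 = 0.3791.
Mean = α/β = 12.6/30.6 = 0.4118.

MAP: 0.3791. Posterior mean: 0.4118.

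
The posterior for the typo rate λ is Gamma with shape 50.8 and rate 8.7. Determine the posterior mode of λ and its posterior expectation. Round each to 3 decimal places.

Mode = (α−1)/β = 49.8/8.7 = 5.724.
Mean = α/β = 50.8/8.7 = 5.839.
The posterior is right-skewed, so the mean exceeds the mode.

MAP: 5.724. Posterior mean: 5.839.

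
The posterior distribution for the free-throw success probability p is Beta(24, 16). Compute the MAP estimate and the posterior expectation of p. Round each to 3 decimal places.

Mode = (24−1)/(24+16−2) = 23/38 = 0.605.
Mean = 24/(24+16) = 24/40 = 0.600.

MAP = 0.605; posterior mean = 0.600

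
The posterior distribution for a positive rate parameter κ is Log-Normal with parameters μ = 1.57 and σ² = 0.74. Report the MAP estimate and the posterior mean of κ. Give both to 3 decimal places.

MAP = 2.293; posterior mean = 6.959

Mode = exp(μ − σ²) = exp(0.83) = 2.293.
Mean = exp(μ + σ²/2) = exp(1.940) = 6.959.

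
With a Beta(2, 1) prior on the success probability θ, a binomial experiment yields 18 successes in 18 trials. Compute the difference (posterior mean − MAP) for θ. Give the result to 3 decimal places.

Posterior: Beta(2+18, 1+0) = Beta(20, 1).
Since β = 1 ≤ 1 and α > 1, the Beta density is monotone increasing on [0,1]; the mode is at 1.
Mean = 20/(20+1) = 0.952.
Difference = 0.952 − 1.000 = -0.048.

-0.048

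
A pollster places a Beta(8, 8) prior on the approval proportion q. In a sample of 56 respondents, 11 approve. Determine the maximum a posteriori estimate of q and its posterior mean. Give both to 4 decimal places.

Posterior: Beta(8+11, 8+45) = Beta(19, 53).
Mode = (19−1)/(19+53−2) = 18/70 = 0.2571.
Mean = 19/(19+53) = 19/72 = 0.2639.
The mean is pulled above the mode by the posterior's right skew.

MAP = 0.2571, posterior mean = 0.2639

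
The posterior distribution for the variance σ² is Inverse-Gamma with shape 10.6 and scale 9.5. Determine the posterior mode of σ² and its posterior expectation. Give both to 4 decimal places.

Mode = β/(α+1) = 9.5/11.6 = 0.8190.
Mean = β/(α−1) = 9.5/9.6 = 0.9896.

posterior mode = 0.8190, posterior expectation = 0.9896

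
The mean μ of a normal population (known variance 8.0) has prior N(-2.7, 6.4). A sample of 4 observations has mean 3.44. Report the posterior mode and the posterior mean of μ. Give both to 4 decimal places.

MAP = 1.9781, posterior mean = 1.9781

Posterior for μ is Normal. Precision-weighted mean: (1/6.4·-2.7 + 4/8.0·3.44) / (1/6.4 + 4/8.0) = 1.9781.
A Normal posterior is symmetric, so mode = mean.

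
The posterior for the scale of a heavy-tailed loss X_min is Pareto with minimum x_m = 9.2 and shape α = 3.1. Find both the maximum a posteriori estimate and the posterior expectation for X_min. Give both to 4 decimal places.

maximum a posteriori estimate = 9.2000, posterior expectation = 13.5810

The Pareto density is strictly decreasing on [x_m, ∞), so the mode is x_m = 9.2000.
Mean = α·x_m/(α−1) = 3.1·9.2/2.1 = 13.5810.
Mean > mode: the posterior has a right tail.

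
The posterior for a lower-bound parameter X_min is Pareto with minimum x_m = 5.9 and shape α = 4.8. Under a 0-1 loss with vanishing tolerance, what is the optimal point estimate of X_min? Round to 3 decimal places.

The Pareto density is strictly decreasing on [x_m, ∞), so the mode is x_m = 5.900.
Mean = α·x_m/(α−1) = 4.8·5.9/3.8 = 7.453.
This is the posterior mode — the MAP estimate.

5.900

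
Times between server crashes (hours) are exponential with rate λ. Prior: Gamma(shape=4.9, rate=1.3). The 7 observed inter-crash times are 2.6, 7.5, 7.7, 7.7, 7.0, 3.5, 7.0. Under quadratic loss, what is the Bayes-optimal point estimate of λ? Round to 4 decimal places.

0.2686

Σ times = 43.0. Posterior: Gamma(shape = 4.9+7 = 11.9, rate = 1.3+43.0 = 44.3).
Mode = (α−1)/β = 10.9/44.3 = 0.2460.
Mean = α/β = 11.9/44.3 = 0.2686.
Quadratic loss ⇒ the optimal estimator is the posterior mean.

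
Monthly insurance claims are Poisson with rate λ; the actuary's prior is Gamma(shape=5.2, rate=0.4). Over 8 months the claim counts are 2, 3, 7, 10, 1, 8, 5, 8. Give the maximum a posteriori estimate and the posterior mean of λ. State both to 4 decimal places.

MAP = 5.7381; posterior mean = 5.8571

Σ counts = 44. Posterior: Gamma(shape = 5.2+44 = 49.2, rate = 0.4+8 = 8.4).
Mode = (α−1)/β = 48.2/8.4 = 5.7381.
Mean = α/β = 49.2/8.4 = 5.8571.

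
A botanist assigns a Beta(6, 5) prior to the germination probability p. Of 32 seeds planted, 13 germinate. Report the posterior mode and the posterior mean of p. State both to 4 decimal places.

Posterior: Beta(6+13, 5+19) = Beta(19, 24).
Mode = (19−1)/(19+24−2) = 18/41 = 0.4390.
Mean = 19/(19+24) = 19/43 = 0.4419.

MAP = 0.4390, posterior mean = 0.4419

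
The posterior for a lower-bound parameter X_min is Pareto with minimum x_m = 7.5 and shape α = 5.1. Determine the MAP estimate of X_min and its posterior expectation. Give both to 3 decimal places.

The Pareto density is strictly decreasing on [x_m, ∞), so the mode is x_m = 7.500.
Mean = α·x_m/(α−1) = 5.1·7.5/4.1 = 9.329.

MAP = 7.500; posterior mean = 9.329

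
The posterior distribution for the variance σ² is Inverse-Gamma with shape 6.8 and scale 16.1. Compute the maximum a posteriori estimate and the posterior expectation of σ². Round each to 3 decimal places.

MAP = 2.064; posterior mean = 2.776

Mode = β/(α+1) = 16.1/7.8 = 2.064.
Mean = β/(α−1) = 16.1/5.8 = 2.776.
The mean is pulled above the mode by the posterior's right skew.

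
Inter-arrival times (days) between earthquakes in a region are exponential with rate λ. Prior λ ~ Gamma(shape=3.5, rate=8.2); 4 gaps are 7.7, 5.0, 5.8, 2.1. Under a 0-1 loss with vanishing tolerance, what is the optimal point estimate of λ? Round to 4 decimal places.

Σ times = 20.6. Posterior: Gamma(shape = 3.5+4 = 7.5, rate = 8.2+20.6 = 28.8).
Mode = (α−1)/β = 6.5/28.8 = 0.2257.
Mean = α/β = 7.5/28.8 = 0.2604.
This is the posterior mode — the MAP estimate.

0.2257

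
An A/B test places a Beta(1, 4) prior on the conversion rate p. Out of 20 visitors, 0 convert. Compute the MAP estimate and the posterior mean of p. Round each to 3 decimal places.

MAP = 0.000; posterior mean = 0.040

Posterior: Beta(1+0, 4+20) = Beta(1, 24).
Since α = 1 ≤ 1 and β > 1, the Beta density is monotone decreasing on [0,1]; the mode is at 0.
Mean = 1/(1+24) = 0.040.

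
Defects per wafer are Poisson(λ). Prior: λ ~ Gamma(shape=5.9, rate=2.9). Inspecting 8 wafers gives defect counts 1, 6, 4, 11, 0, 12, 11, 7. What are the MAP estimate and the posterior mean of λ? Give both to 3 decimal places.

MAP estimate = 5.220, posterior mean = 5.312

Σ counts = 52. Posterior: Gamma(shape = 5.9+52 = 57.9, rate = 2.9+8 = 10.9).
Mode = (α−1)/β = 56.9/10.9 = 5.220.
Mean = α/β = 57.9/10.9 = 5.312.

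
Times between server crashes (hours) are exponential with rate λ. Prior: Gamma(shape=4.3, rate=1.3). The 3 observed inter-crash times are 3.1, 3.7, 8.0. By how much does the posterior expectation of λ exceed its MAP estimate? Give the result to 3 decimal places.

0.062

Σ times = 14.8. Posterior: Gamma(shape = 4.3+3 = 7.3, rate = 1.3+14.8 = 16.1).
Mode = (α−1)/β = 6.3/16.1 = 0.391.
Mean = α/β = 7.3/16.1 = 0.453.
Difference = 0.453 − 0.391 = 0.062.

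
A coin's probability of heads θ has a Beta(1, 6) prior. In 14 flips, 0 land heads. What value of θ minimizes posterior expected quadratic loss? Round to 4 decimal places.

Posterior: Beta(1+0, 6+14) = Beta(1, 20).
Since α = 1 ≤ 1 and β > 1, the Beta density is monotone decreasing on [0,1]; the mode is at 0.
Mean = 1/(1+20) = 0.0476.
Quadratic loss ⇒ the optimal estimator is the posterior mean.

0.0476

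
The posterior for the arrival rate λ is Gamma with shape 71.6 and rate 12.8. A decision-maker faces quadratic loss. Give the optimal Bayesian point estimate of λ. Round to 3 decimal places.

5.594

Mode = (α−1)/β = 70.6/12.8 = 5.516.
Mean = α/β = 71.6/12.8 = 5.594.
Quadratic loss ⇒ the optimal estimator is the posterior mean.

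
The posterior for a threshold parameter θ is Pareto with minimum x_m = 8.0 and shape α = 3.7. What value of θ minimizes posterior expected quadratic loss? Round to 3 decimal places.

The Pareto density is strictly decreasing on [x_m, ∞), so the mode is x_m = 8.000.
Mean = α·x_m/(α−1) = 3.7·8.0/2.7 = 10.963.
Quadratic loss ⇒ the optimal estimator is the posterior mean.

10.963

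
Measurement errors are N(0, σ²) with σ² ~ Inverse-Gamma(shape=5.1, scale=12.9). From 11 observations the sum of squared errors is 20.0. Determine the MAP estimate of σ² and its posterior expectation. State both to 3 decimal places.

MAP: 1.974. Posterior mean: 2.385.

Posterior: Inverse-Gamma(shape = 5.1+11/2 = 10.6, scale = 12.9+20.0/2 = 22.9).
Mode = β/(α+1) = 22.9/11.6 = 1.974.
Mean = β/(α−1) = 22.9/9.6 = 2.385.
The mean is pulled above the mode by the posterior's right skew.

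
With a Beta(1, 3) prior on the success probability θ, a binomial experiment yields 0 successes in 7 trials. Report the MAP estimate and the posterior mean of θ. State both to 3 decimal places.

θ_MAP = 0.000, E[θ|data] = 0.091

Posterior: Beta(1+0, 3+7) = Beta(1, 10).
Since α = 1 ≤ 1 and β > 1, the Beta density is monotone decreasing on [0,1]; the mode is at 0.
Mean = 1/(1+10) = 0.091.
The posterior is right-skewed, so the mean exceeds the mode.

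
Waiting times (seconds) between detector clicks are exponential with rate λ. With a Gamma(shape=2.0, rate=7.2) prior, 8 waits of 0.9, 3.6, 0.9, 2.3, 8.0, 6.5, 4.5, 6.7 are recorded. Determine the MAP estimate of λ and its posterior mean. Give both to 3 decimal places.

MAP estimate = 0.222, posterior mean = 0.246

Σ times = 33.4. Posterior: Gamma(shape = 2.0+8 = 10.0, rate = 7.2+33.4 = 40.6).
Mode = (α−1)/β = 9.0/40.6 = 0.222.
Mean = α/β = 10.0/40.6 = 0.246.
The posterior is right-skewed, so the mean exceeds the mode.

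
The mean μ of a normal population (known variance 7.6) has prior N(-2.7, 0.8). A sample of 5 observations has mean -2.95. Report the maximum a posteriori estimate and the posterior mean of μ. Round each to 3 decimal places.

Posterior for μ is Normal. Precision-weighted mean: (1/0.8·-2.7 + 5/7.6·-2.95) / (1/0.8 + 5/7.6) = -2.786.
A Normal posterior is symmetric, so mode = mean.

MAP = -2.786, posterior mean = -2.786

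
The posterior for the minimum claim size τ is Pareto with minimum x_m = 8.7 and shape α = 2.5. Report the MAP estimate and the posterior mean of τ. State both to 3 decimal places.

MAP = 8.700, posterior mean = 14.500

The Pareto density is strictly decreasing on [x_m, ∞), so the mode is x_m = 8.700.
Mean = α·x_m/(α−1) = 2.5·8.7/1.5 = 14.500.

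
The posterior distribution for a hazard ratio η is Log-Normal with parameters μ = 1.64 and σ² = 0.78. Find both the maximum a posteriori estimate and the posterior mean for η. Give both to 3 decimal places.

Mode = exp(μ − σ²) = exp(0.86) = 2.363.
Mean = exp(μ + σ²/2) = exp(2.030) = 7.614.

MAP = 2.363; posterior mean = 7.614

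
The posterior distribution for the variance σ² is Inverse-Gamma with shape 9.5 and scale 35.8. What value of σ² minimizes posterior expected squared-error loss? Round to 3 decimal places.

Mode = β/(α+1) = 35.8/10.5 = 3.410.
Mean = β/(α−1) = 35.8/8.5 = 4.212.
Squared-error loss ⇒ the optimal estimator is the posterior mean.

4.212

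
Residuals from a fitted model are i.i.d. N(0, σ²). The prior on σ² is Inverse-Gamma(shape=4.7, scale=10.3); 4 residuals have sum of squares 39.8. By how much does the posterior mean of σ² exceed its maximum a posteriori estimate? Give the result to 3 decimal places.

Posterior: Inverse-Gamma(shape = 4.7+4/2 = 6.7, scale = 10.3+39.8/2 = 30.2).
Mode = β/(α+1) = 30.2/7.7 = 3.922.
Mean = β/(α−1) = 30.2/5.7 = 5.298.
Difference = 5.298 − 3.922 = 1.376.
The posterior is right-skewed, so the mean exceeds the mode.

1.376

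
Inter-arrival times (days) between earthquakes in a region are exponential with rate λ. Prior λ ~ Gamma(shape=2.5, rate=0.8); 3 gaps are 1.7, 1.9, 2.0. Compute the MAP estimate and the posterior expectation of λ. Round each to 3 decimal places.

Σ times = 5.6. Posterior: Gamma(shape = 2.5+3 = 5.5, rate = 0.8+5.6 = 6.4).
Mode = (α−1)/β = 4.5/6.4 = 0.703.
Mean = α/β = 5.5/6.4 = 0.859.
The mean is pulled above the mode by the posterior's right skew.

MAP = 0.703, posterior mean = 0.859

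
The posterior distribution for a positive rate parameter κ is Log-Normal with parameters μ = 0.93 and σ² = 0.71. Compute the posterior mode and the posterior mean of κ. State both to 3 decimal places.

MAP = 1.246; posterior mean = 3.615

Mode = exp(μ − σ²) = exp(0.22) = 1.246.
Mean = exp(μ + σ²/2) = exp(1.285) = 3.615.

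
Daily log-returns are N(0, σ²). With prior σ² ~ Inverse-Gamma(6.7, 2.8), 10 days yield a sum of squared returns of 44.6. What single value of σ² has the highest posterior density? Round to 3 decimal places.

1.976

Posterior: Inverse-Gamma(shape = 6.7+10/2 = 11.7, scale = 2.8+44.6/2 = 25.1).
Mode = β/(α+1) = 25.1/12.7 = 1.976.
Mean = β/(α−1) = 25.1/10.7 = 2.346.
This is the posterior mode — the MAP estimate.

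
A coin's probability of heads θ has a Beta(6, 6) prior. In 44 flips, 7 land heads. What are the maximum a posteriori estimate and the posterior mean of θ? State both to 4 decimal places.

Posterior: Beta(6+7, 6+37) = Beta(13, 43).
Mode = (13−1)/(13+43−2) = 12/54 = 0.2222.
Mean = 13/(13+43) = 13/56 = 0.2321.
The mean is pulled above the mode by the posterior's right skew.

MAP = 0.2222; posterior mean = 0.2321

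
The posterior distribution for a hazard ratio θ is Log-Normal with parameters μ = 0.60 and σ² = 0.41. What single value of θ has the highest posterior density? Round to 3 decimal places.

1.209

Mode = exp(μ − σ²) = exp(0.19) = 1.209.
Mean = exp(μ + σ²/2) = exp(0.805) = 2.237.
This is the posterior mode — the MAP estimate.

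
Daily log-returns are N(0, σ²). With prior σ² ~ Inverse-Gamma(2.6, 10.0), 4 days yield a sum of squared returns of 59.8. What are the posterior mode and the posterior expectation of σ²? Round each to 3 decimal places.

Posterior: Inverse-Gamma(shape = 2.6+4/2 = 4.6, scale = 10.0+59.8/2 = 39.9).
Mode = β/(α+1) = 39.9/5.6 = 7.125.
Mean = β/(α−1) = 39.9/3.6 = 11.083.
The posterior is right-skewed, so the mean exceeds the mode.

σ²_MAP = 7.125, E[σ²|data] = 11.083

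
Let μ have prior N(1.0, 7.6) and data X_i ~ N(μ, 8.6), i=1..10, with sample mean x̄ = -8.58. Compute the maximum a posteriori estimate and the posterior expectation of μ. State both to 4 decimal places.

maximum a posteriori estimate = -7.6061, posterior expectation = -7.6061

Posterior for μ is Normal. Precision-weighted mean: (1/7.6·1.0 + 10/8.6·-8.58) / (1/7.6 + 10/8.6) = -7.6061.
A Normal posterior is symmetric, so mode = mean.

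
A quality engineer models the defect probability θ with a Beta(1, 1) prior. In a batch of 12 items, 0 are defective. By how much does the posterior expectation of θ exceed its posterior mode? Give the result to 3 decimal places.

0.071

Posterior: Beta(1+0, 1+12) = Beta(1, 13).
Since α = 1 ≤ 1 and β > 1, the Beta density is monotone decreasing on [0,1]; the mode is at 0.
Mean = 1/(1+13) = 0.071.
Difference = 0.071 − 0.000 = 0.071.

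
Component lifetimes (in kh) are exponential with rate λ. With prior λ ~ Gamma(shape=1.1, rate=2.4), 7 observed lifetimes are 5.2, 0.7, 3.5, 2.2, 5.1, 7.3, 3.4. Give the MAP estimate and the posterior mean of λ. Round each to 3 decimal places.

Σ times = 27.4. Posterior: Gamma(shape = 1.1+7 = 8.1, rate = 2.4+27.4 = 29.8).
Mode = (α−1)/β = 7.1/29.8 = 0.238.
Mean = α/β = 8.1/29.8 = 0.272.

MAP = 0.238; posterior mean = 0.272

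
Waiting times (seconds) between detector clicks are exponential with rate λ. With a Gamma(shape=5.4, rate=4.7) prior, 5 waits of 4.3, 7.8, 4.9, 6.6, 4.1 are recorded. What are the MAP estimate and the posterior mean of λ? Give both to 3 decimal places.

MAP estimate = 0.290, posterior mean = 0.321

Σ times = 27.7. Posterior: Gamma(shape = 5.4+5 = 10.4, rate = 4.7+27.7 = 32.4).
Mode = (α−1)/β = 9.4/32.4 = 0.290.
Mean = α/β = 10.4/32.4 = 0.321.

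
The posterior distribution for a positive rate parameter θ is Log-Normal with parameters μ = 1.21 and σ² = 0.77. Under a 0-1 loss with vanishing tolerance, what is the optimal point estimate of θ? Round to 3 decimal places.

Mode = exp(μ − σ²) = exp(0.44) = 1.553.
Mean = exp(μ + σ²/2) = exp(1.595) = 4.928.
This is the posterior mode — the MAP estimate.

1.553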